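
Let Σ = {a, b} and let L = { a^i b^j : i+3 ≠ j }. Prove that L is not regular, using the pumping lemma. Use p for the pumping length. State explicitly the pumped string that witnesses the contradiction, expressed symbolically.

a^{p+p!} b^{p+p!+3}

Assume L is regular. Let p be the pumping length given by the pumping lemma.
Choose w = a^p b^{p+p!+3}. Since p ≠ (p+p!+3)-3 = p+p!, w ∈ L; and |w| ≥ p.
By the pumping lemma, w = xyz with |xy| ≤ p and |y| > 0.
Since the first p symbols of w are all a's and |xy| ≤ p, y lies entirely in the leading a-block: y = a^k for some k with 1 ≤ k ≤ p.
Since 1 ≤ k ≤ p, k divides p!; set t = 1 + p!/k. Then xy^t z has p + (p!/k)·k = p + p! copies of a. Now the a-count is p+p! and (b-count)-3 = (p+p!+3)-3 = p+p!, so i+3 ≠ j fails. So xy^t z = a^{p+p!} b^{p+p!+3} ∉ L.
This is a contradiction; hence L is not regular.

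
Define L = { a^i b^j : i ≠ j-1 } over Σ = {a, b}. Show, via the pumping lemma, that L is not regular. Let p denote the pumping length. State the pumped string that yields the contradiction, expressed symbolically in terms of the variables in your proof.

Toward a contradiction, assume L is regular with pumping length p.
Choose w = a^p b^{p+p!+1}. Since p ≠ (p+p!+1)-1 = p+p!, w ∈ L; and |w| ≥ p.
The pumping lemma gives a decomposition w = xyz where |xy| ≤ p and |y| ≥ 1.
The first p characters of w are a's, so xy (and hence y) consists only of a's. Write y = a^k, 1 ≤ k ≤ p.
Since 1 ≤ k ≤ p, k divides p!; set t = 1 + p!/k. Then xy^t z has p + (p!/k)·k = p + p! copies of a. Now the a-count is p+p! and (b-count)-1 = (p+p!+1)-1 = p+p!, so i ≠ j-1 fails. So xy^t z = a^{p+p!} b^{p+p!+1} ∉ L.
This is a contradiction; hence L is not regular.

a^{p+p!} b^{p+p!+1}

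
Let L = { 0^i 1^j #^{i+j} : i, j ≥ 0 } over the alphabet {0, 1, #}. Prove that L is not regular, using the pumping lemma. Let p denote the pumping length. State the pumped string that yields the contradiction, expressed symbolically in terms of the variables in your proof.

Suppose for contradiction that L is regular, and let p be the pumping length.
Take w = 0^p 1^p #^{2p} ∈ L (with i=j=p, i+j=2p), |w| = 4p ≥ p.
By the pumping lemma, w = xyz with |xy| ≤ p and |y| > 0.
The first p characters of w are 0's, so xy (and hence y) consists only of 0's. Write y = 0^k, 1 ≤ k ≤ p.
Consider xy^2z = 0^{p+k} 1^p #^{2p}. Now the 0- and 1-counts sum to 2p+k, but the #-count is 2p ≠ 2p+k. So xy^2z ∉ L.
This is a contradiction; hence L is not regular.

0^{p+k} 1^p #^{2p}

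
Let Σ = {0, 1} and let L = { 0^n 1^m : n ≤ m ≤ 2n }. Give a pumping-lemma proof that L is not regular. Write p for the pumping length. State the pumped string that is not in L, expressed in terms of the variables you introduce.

Assume L is regular; let p be its pumping constant.
Take w = 0^p 1^p ∈ L (since p ≤ p ≤ 2p), with |w| = 2p ≥ p.
The pumping lemma gives a decomposition w = xyz where |xy| ≤ p and y is nonempty.
Because |xy| ≤ p and w begins with p copies of 0, we have y = 0^k with 1 ≤ k ≤ p.
Pump with i = 2: xy^2z = 0^{p+k} 1^p. Now n = p+k > p = m, so the condition n ≤ m fails. Thus xy^2z ∉ L.
This is a contradiction; hence L is not regular.

0^{p+k} 1^p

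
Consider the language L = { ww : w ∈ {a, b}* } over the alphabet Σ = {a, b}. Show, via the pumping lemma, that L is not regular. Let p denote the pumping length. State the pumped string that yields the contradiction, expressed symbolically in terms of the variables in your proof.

a^{p+k} b^p a^p b^p

Assume L is regular. Let p be the pumping length given by the pumping lemma.
Take w = a^p b^p a^p b^p = uu where u = a^pb^p; then w ∈ L and |w| = 4p ≥ p.
The pumping lemma gives a decomposition w = xyz where |xy| ≤ p and |y| ≥ 1.
Since the first p symbols of w are all a's and |xy| ≤ p, y lies entirely in the leading a-block: y = a^k for some k with 1 ≤ k ≤ p.
Pump with i = 2: xy^2z = a^{p+k} b^p a^p b^p, of length 4p+k. Suppose this equals vv. The string starts with a and ends with b, so v does too; thus the boundary between the two copies of v is a b→a transition. There is exactly one such transition, at position 2p+k, so |v| = 2p+k and |vv| = 4p+2k ≠ 4p+k since k ≥ 1. So xy^2z ∉ L.
This is a contradiction; hence L is not regular.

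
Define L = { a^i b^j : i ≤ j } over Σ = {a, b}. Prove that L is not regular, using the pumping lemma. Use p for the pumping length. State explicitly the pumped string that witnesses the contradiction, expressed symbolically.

a^{p+k} b^p

Assume L is regular. Let p be the pumping length given by the pumping lemma.
Choose w = a^p b^p ∈ L, with |w| = 2p ≥ p.
By the pumping lemma, w = xyz with |xy| ≤ p and |y| ≥ 1.
Since the first p symbols of w are all a's and |xy| ≤ p, y lies entirely in the leading a-block: y = a^k for some k with 1 ≤ k ≤ p.
Consider xy^2z = a^{p+k} b^p. Since k ≥ 1, the a-count p+k exceeds the b-count p, so i ≤ j fails; thus xy^2z ∉ L.
This contradicts the pumping lemma, so L is not regular.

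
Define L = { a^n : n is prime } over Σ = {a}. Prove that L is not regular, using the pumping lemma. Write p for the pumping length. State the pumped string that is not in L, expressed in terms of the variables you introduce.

a^{q(1+k)}

Assume L is regular; let p be its pumping constant.
Let q be a prime with q ≥ p+2 (infinitely many primes exist), and take w = a^q ∈ L with |w| = q ≥ p.
By the pumping lemma, w = xyz with |xy| ≤ p and |y| ≥ 1.
Then y = a^k for some k with 1 ≤ k ≤ p.
Since 1 ≤ k ≤ p, |xz| = q-k. Pump with i = q+1: |xy^{q+1}z| = (q-k)+(q+1)k = q+qk = q(1+k), which is composite (both factors ≥ 2). So xy^{q+1}z = a^{q(1+k)} ∉ L.
This contradicts the pumping lemma, so L is not regular.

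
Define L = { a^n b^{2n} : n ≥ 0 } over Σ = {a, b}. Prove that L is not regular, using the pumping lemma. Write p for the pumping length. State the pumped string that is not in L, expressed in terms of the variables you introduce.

Assume L is regular. Let p be the pumping length given by the pumping lemma.
Choose w = a^p b^{2p}, which is in L with |w| = 3p ≥ p.
The pumping lemma gives a decomposition w = xyz where |xy| ≤ p and y is nonempty.
Since the first p symbols of w are all a's and |xy| ≤ p, y lies entirely in the leading a-block: y = a^k for some k with 1 ≤ k ≤ p.
Pump with i = 2: xy^2z = a^{p+k} b^{2p}. For this to lie in L we would need 2p = 2(p+k), which forces k = 0. But k ≥ 1, so xy^2z ∉ L.
Contradiction. Therefore L is not regular.

a^{p+k} b^{2p}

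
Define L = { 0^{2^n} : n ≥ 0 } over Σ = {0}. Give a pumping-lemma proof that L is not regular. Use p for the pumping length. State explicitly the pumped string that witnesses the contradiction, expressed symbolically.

Assume L is regular. Let p be the pumping length given by the pumping lemma.
Take w = 0^{2^p} ∈ L with |w| = 2^p ≥ p.
The pumping lemma gives a decomposition w = xyz where |xy| ≤ p and |y| ≥ 1.
Then y = 0^k for some k with 1 ≤ k ≤ p.
Pump with i = 2: xy^2z = 0^{2^p+k}. Since 1 ≤ k ≤ p < 2^p, we have 2^p < 2^p+k < 2^{p+1}, so 2^p+k is not a power of 2. So xy^2z ∉ L.
Contradiction. Therefore L is not regular.

0^{2^p+k}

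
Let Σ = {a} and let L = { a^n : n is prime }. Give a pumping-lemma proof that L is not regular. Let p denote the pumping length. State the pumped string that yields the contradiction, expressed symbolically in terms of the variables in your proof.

Assume L is regular. Let p be the pumping length given by the pumping lemma.
Let q be a prime with q ≥ p+2 (infinitely many primes exist), and take w = a^q ∈ L with |w| = q ≥ p.
Write w = xyz as guaranteed by the lemma, with |xy| ≤ p and y is nonempty.
Then y = a^k for some k with 1 ≤ k ≤ p.
Since 1 ≤ k ≤ p, |xz| = q-k. Pump with i = q+1: |xy^{q+1}z| = (q-k)+(q+1)k = q+qk = q(1+k), which is composite (both factors ≥ 2). So xy^{q+1}z = a^{q(1+k)} ∉ L.
This is a contradiction; hence L is not regular.

a^{q(1+k)}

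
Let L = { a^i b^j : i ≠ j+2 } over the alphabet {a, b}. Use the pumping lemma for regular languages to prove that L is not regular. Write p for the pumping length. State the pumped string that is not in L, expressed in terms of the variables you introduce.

a^{p+p!} b^{p+p!-2}

Assume L is regular. Let p be the pumping length given by the pumping lemma.
Choose w = a^p b^{p+p!-2}. Since p ≠ (p+p!-2)+2 = p+p!, w ∈ L; and |w| ≥ p.
By the pumping lemma, w = xyz with |xy| ≤ p and y is nonempty.
Because |xy| ≤ p and w begins with p copies of a, we have y = a^k with 1 ≤ k ≤ p.
Since 1 ≤ k ≤ p, k divides p!; set t = 1 + p!/k. Then xy^t z has p + (p!/k)·k = p + p! copies of a. Now the a-count is p+p! and (b-count)+2 = (p+p!-2)+2 = p+p!, so i ≠ j+2 fails. So xy^t z = a^{p+p!} b^{p+p!-2} ∉ L.
Contradiction. Therefore L is not regular.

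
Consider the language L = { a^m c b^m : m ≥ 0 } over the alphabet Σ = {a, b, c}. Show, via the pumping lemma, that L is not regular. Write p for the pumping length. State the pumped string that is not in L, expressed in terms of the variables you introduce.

a^{p+k} c b^p

Toward a contradiction, assume L is regular with pumping length p.
Take w = a^p c b^p ∈ L with |w| = 2p+1 ≥ p.
The pumping lemma gives a decomposition w = xyz where |xy| ≤ p and |y| > 0.
Since the first p symbols of w are all a's and |xy| ≤ p, y lies entirely in the leading a-block: y = a^k for some k with 1 ≤ k ≤ p.
Pump with i = 2: xy^2z = a^{p+k} c b^p, which would require p+k = p. But k ≥ 1, so xy^2z ∉ L.
Contradiction. Therefore L is not regular.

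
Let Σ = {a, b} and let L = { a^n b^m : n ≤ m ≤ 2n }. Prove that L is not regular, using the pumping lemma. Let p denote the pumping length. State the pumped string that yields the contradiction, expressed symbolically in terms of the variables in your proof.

Assume L is regular. Let p be the pumping length given by the pumping lemma.
Take w = a^p b^p ∈ L (since p ≤ p ≤ 2p), with |w| = 2p ≥ p.
The pumping lemma gives a decomposition w = xyz where |xy| ≤ p and |y| ≥ 1.
The first p characters of w are a's, so xy (and hence y) consists only of a's. Write y = a^k, 1 ≤ k ≤ p.
Pump with i = 2: xy^2z = a^{p+k} b^p. Now n = p+k > p = m, so the condition n ≤ m fails. Thus xy^2z ∉ L.
Contradiction. Therefore L is not regular.

a^{p+k} b^p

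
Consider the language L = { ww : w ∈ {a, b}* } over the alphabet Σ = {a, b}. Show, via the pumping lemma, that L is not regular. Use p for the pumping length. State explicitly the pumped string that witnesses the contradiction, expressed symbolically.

Toward a contradiction, assume L is regular with pumping length p.
Take w = a^p b^p a^p b^p = uu where u = a^pb^p; then w ∈ L and |w| = 4p ≥ p.
By the pumping lemma, w = xyz with |xy| ≤ p and |y| > 0.
Since the first p symbols of w are all a's and |xy| ≤ p, y lies entirely in the leading a-block: y = a^k for some k with 1 ≤ k ≤ p.
Pump with i = 2: xy^2z = a^{p+k} b^p a^p b^p, of length 4p+k. Suppose this equals vv. The string starts with a and ends with b, so v does too; thus the boundary between the two copies of v is a b→a transition. There is exactly one such transition, at position 2p+k, so |v| = 2p+k and |vv| = 4p+2k ≠ 4p+k since k ≥ 1. So xy^2z ∉ L.
Contradiction. Therefore L is not regular.

a^{p+k} b^p a^p b^p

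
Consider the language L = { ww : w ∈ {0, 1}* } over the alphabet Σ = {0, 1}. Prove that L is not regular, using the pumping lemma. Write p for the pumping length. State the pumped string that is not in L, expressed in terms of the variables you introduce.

0^{p+k} 1^p 0^p 1^p

Assume L is regular. Let p be the pumping length given by the pumping lemma.
Take w = 0^p 1^p 0^p 1^p = uu where u = 0^p1^p; then w ∈ L and |w| = 4p ≥ p.
Write w = xyz as guaranteed by the lemma, with |xy| ≤ p and |y| ≥ 1.
The first p characters of w are 0's, so xy (and hence y) consists only of 0's. Write y = 0^k, 1 ≤ k ≤ p.
Pump with i = 2: xy^2z = 0^{p+k} 1^p 0^p 1^p, of length 4p+k. Suppose this equals vv. The string starts with 0 and ends with 1, so v does too; thus the boundary between the two copies of v is a 1→0 transition. There is exactly one such transition, at position 2p+k, so |v| = 2p+k and |vv| = 4p+2k ≠ 4p+k since k ≥ 1. So xy^2z ∉ L.
This is a contradiction; hence L is not regular.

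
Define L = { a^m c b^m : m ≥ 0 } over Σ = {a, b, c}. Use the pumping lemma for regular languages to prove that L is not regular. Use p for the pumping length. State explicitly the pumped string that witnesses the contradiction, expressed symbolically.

a^{p+k} c b^p

Assume L is regular; let p be its pumping constant.
Take w = a^p c b^p ∈ L with |w| = 2p+1 ≥ p.
By the pumping lemma, w = xyz with |xy| ≤ p and |y| > 0.
The first p characters of w are a's, so xy (and hence y) consists only of a's. Write y = a^k, 1 ≤ k ≤ p.
Pump with i = 2: xy^2z = a^{p+k} c b^p, which would require p+k = p. But k ≥ 1, so xy^2z ∉ L.
Contradiction. Therefore L is not regular.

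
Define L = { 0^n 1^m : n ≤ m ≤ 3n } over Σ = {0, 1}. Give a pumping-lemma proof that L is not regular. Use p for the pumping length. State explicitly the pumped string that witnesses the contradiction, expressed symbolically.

0^{p+k} 1^p

Toward a contradiction, assume L is regular with pumping length p.
Take w = 0^p 1^p ∈ L (since p ≤ p ≤ 3p), with |w| = 2p ≥ p.
The pumping lemma gives a decomposition w = xyz where |xy| ≤ p and y is nonempty.
The first p characters of w are 0's, so xy (and hence y) consists only of 0's. Write y = 0^k, 1 ≤ k ≤ p.
Pump with i = 2: xy^2z = 0^{p+k} 1^p. Now n = p+k > p = m, so the condition n ≤ m fails. Thus xy^2z ∉ L.
Contradiction. Therefore L is not regular.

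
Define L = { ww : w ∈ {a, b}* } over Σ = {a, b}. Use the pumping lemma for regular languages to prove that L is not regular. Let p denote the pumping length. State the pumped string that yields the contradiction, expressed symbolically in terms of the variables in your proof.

a^{p+k} b^p a^p b^p

Suppose for contradiction that L is regular, and let p be the pumping length.
Take w = a^p b^p a^p b^p = uu where u = a^pb^p; then w ∈ L and |w| = 4p ≥ p.
The pumping lemma gives a decomposition w = xyz where |xy| ≤ p and y is nonempty.
The first p characters of w are a's, so xy (and hence y) consists only of a's. Write y = a^k, 1 ≤ k ≤ p.
Pump with i = 2: xy^2z = a^{p+k} b^p a^p b^p, of length 4p+k. Suppose this equals vv. The string starts with a and ends with b, so v does too; thus the boundary between the two copies of v is a b→a transition. There is exactly one such transition, at position 2p+k, so |v| = 2p+k and |vv| = 4p+2k ≠ 4p+k since k ≥ 1. So xy^2z ∉ L.
This contradicts the pumping lemma, so L is not regular.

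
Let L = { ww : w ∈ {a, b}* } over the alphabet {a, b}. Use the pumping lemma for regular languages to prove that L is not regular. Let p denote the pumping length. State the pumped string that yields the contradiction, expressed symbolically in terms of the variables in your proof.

a^{p+k} b^p a^p b^p

Suppose for contradiction that L is regular, and let p be the pumping length.
Take w = a^p b^p a^p b^p = uu where u = a^pb^p; then w ∈ L and |w| = 4p ≥ p.
Write w = xyz as guaranteed by the lemma, with |xy| ≤ p and y is nonempty.
Since the first p symbols of w are all a's and |xy| ≤ p, y lies entirely in the leading a-block: y = a^k for some k with 1 ≤ k ≤ p.
Pump with i = 2: xy^2z = a^{p+k} b^p a^p b^p, of length 4p+k. Suppose this equals vv. The string starts with a and ends with b, so v does too; thus the boundary between the two copies of v is a b→a transition. There is exactly one such transition, at position 2p+k, so |v| = 2p+k and |vv| = 4p+2k ≠ 4p+k since k ≥ 1. So xy^2z ∉ L.
This contradicts the pumping lemma, so L is not regular.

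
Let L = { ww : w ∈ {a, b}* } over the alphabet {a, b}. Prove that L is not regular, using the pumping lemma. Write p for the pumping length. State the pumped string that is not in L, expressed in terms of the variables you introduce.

Suppose for contradiction that L is regular, and let p be the pumping length.
Take w = a^p b^p a^p b^p = uu where u = a^pb^p; then w ∈ L and |w| = 4p ≥ p.
Write w = xyz as guaranteed by the lemma, with |xy| ≤ p and y is nonempty.
The first p characters of w are a's, so xy (and hence y) consists only of a's. Write y = a^k, 1 ≤ k ≤ p.
Pump with i = 2: xy^2z = a^{p+k} b^p a^p b^p, of length 4p+k. Suppose this equals vv. The string starts with a and ends with b, so v does too; thus the boundary between the two copies of v is a b→a transition. There is exactly one such transition, at position 2p+k, so |v| = 2p+k and |vv| = 4p+2k ≠ 4p+k since k ≥ 1. So xy^2z ∉ L.
This contradicts the pumping lemma, so L is not regular.

a^{p+k} b^p a^p b^p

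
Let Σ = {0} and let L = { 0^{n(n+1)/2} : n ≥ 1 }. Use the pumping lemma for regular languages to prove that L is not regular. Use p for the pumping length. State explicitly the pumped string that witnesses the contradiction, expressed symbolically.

0^{p(p+1)/2+k}

Assume L is regular; let p be its pumping constant.
Take w = 0^{p(p+1)/2} ∈ L with |w| = p(p+1)/2 ≥ p.
Write w = xyz as guaranteed by the lemma, with |xy| ≤ p and |y| > 0.
Then y = 0^k for some k with 1 ≤ k ≤ p.
Pump with i = 2: xy^2z = 0^{p(p+1)/2+k}. Since 1 ≤ k ≤ p, p(p+1)/2 < p(p+1)/2+k ≤ p(p+1)/2+p < (p+1)(p+2)/2, so p(p+1)/2+k is strictly between consecutive triangular numbers. So xy^2z ∉ L.
This is a contradiction; hence L is not regular.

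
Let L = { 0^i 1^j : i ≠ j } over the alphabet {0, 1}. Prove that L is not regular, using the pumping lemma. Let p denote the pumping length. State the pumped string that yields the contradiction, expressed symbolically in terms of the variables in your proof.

Assume L is regular. Let p be the pumping length given by the pumping lemma.
Choose w = 0^p 1^{p+p!}. Since p ≠ p+p!, w ∈ L; and |w| ≥ p.
Write w = xyz as guaranteed by the lemma, with |xy| ≤ p and |y| > 0.
The first p characters of w are 0's, so xy (and hence y) consists only of 0's. Write y = 0^k, 1 ≤ k ≤ p.
Since 1 ≤ k ≤ p, k divides p!; set t = 1 + p!/k. Then xy^t z has p + (p!/k)·k = p + p! copies of 0. Now the 0-count equals the 1-count, so i ≠ j fails. So xy^t z = 0^{p+p!} 1^{p+p!} ∉ L.
Contradiction. Therefore L is not regular.

0^{p+p!} 1^{p+p!}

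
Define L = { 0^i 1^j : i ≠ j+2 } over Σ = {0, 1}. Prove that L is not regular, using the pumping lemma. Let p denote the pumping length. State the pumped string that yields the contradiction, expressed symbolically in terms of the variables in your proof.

0^{p+p!} 1^{p+p!-2}

Assume L is regular. Let p be the pumping length given by the pumping lemma.
Choose w = 0^p 1^{p+p!-2}. Since p ≠ (p+p!-2)+2 = p+p!, w ∈ L; and |w| ≥ p.
The pumping lemma gives a decomposition w = xyz where |xy| ≤ p and |y| ≥ 1.
Since the first p symbols of w are all 0's and |xy| ≤ p, y lies entirely in the leading 0-block: y = 0^k for some k with 1 ≤ k ≤ p.
Since 1 ≤ k ≤ p, k divides p!; set t = 1 + p!/k. Then xy^t z has p + (p!/k)·k = p + p! copies of 0. Now the 0-count is p+p! and (1-count)+2 = (p+p!-2)+2 = p+p!, so i ≠ j+2 fails. So xy^t z = 0^{p+p!} 1^{p+p!-2} ∉ L.
Contradiction. Therefore L is not regular.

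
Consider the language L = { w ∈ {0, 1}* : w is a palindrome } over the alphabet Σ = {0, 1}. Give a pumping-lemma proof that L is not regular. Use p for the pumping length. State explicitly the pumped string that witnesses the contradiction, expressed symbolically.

Assume L is regular. Let p be the pumping length given by the pumping lemma.
Take w = 0^p 1 0^p, a palindrome of length 2p+1 ≥ p.
By the pumping lemma, w = xyz with |xy| ≤ p and |y| ≥ 1.
Since the first p symbols of w are all 0's and |xy| ≤ p, y lies entirely in the leading 0-block: y = 0^k for some k with 1 ≤ k ≤ p.
Pump with i = 2: xy^2z = 0^{p+k} 1 0^p. Its reverse is 0^p 1 0^{p+k}, which differs from xy^2z since k ≥ 1. So xy^2z is not a palindrome and xy^2z ∉ L.
This contradicts the pumping lemma, so L is not regular.

0^{p+k} 1 0^p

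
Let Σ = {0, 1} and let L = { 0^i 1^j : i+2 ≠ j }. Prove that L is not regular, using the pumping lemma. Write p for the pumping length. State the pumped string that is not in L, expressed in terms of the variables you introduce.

Toward a contradiction, assume L is regular with pumping length p.
Choose w = 0^p 1^{p+p!+2}. Since p ≠ (p+p!+2)-2 = p+p!, w ∈ L; and |w| ≥ p.
The pumping lemma gives a decomposition w = xyz where |xy| ≤ p and |y| ≥ 1.
Since the first p symbols of w are all 0's and |xy| ≤ p, y lies entirely in the leading 0-block: y = 0^k for some k with 1 ≤ k ≤ p.
Since 1 ≤ k ≤ p, k divides p!; set t = 1 + p!/k. Then xy^t z has p + (p!/k)·k = p + p! copies of 0. Now the 0-count is p+p! and (1-count)-2 = (p+p!+2)-2 = p+p!, so i+2 ≠ j fails. So xy^t z = 0^{p+p!} 1^{p+p!+2} ∉ L.
This contradicts the pumping lemma, so L is not regular.

0^{p+p!} 1^{p+p!+2}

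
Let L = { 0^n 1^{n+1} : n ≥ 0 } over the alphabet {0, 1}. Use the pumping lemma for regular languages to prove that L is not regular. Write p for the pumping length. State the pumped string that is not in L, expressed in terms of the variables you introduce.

Assume L is regular; let p be its pumping constant.
Take w = 0^p 1^{p+1}. Then w ∈ L and |w| = 2p+1 ≥ p.
By the pumping lemma, w = xyz with |xy| ≤ p and |y| > 0.
Since the first p symbols of w are all 0's and |xy| ≤ p, y lies entirely in the leading 0-block: y = 0^k for some k with 1 ≤ k ≤ p.
Pump with i = 2: xy^2z = 0^{p+k} 1^{p+1}. For this to lie in L we would need p+1 = (p+k)+1, which forces k = 0. But k ≥ 1, so xy^2z ∉ L.
Contradiction. Therefore L is not regular.

0^{p+k} 1^{p+1}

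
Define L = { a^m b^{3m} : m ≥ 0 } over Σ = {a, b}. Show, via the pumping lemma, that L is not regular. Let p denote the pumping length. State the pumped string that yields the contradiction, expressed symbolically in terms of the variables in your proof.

Suppose for contradiction that L is regular, and let p be the pumping length.
Choose w = a^p b^{3p}, which is in L with |w| = 4p ≥ p.
Write w = xyz as guaranteed by the lemma, with |xy| ≤ p and |y| ≥ 1.
The first p characters of w are a's, so xy (and hence y) consists only of a's. Write y = a^k, 1 ≤ k ≤ p.
Pump with i = 2: xy^2z = a^{p+k} b^{3p}. For this to lie in L we would need 3p = 3(p+k), which forces k = 0. But k ≥ 1, so xy^2z ∉ L.
Contradiction. Therefore L is not regular.

a^{p+k} b^{3p}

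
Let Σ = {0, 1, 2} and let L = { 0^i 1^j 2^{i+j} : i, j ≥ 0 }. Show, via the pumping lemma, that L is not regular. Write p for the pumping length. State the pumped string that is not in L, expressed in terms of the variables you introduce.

0^{p+k} 1^p 2^{2p}

Assume L is regular. Let p be the pumping length given by the pumping lemma.
Take w = 0^p 1^p 2^{2p} ∈ L (with i=j=p, i+j=2p), |w| = 4p ≥ p.
By the pumping lemma, w = xyz with |xy| ≤ p and |y| ≥ 1.
Because |xy| ≤ p and w begins with p copies of 0, we have y = 0^k with 1 ≤ k ≤ p.
Consider xy^2z = 0^{p+k} 1^p 2^{2p}. Now the 0- and 1-counts sum to 2p+k, but the 2-count is 2p ≠ 2p+k. So xy^2z ∉ L.
This contradicts the pumping lemma, so L is not regular.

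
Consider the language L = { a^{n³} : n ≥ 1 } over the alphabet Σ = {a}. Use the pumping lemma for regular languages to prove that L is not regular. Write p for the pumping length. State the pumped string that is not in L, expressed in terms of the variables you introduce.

a^{p³+k}

Assume L is regular; let p be its pumping constant.
Take w = a^{p³} ∈ L with |w| = p³ ≥ p.
By the pumping lemma, w = xyz with |xy| ≤ p and |y| > 0.
Then y = a^k for some k with 1 ≤ k ≤ p.
Pump with i = 2: xy^2z = a^{p³+k}. Since 1 ≤ k ≤ p, p³ < p³+k ≤ p³+p < p³+3p²+3p+1 = (p+1)³, so p³+k is not a perfect cube. So xy^2z ∉ L.
This contradicts the pumping lemma, so L is not regular.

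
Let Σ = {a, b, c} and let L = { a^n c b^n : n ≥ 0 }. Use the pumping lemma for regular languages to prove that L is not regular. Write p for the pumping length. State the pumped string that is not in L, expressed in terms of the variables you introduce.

a^{p+k} c b^p

Assume L is regular; let p be its pumping constant.
Take w = a^p c b^p ∈ L with |w| = 2p+1 ≥ p.
By the pumping lemma, w = xyz with |xy| ≤ p and |y| > 0.
Since the first p symbols of w are all a's and |xy| ≤ p, y lies entirely in the leading a-block: y = a^k for some k with 1 ≤ k ≤ p.
Pump with i = 2: xy^2z = a^{p+k} c b^p, which would require p+k = p. But k ≥ 1, so xy^2z ∉ L.
Contradiction. Therefore L is not regular.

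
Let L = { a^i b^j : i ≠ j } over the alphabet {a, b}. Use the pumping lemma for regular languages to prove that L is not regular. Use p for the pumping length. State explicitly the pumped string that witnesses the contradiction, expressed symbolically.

Toward a contradiction, assume L is regular with pumping length p.
Choose w = a^p b^{p+p!}. Since p ≠ p+p!, w ∈ L; and |w| ≥ p.
By the pumping lemma, w = xyz with |xy| ≤ p and y is nonempty.
The first p characters of w are a's, so xy (and hence y) consists only of a's. Write y = a^k, 1 ≤ k ≤ p.
Since 1 ≤ k ≤ p, k divides p!; set t = 1 + p!/k. Then xy^t z has p + (p!/k)·k = p + p! copies of a. Now the a-count equals the b-count, so i ≠ j fails. So xy^t z = a^{p+p!} b^{p+p!} ∉ L.
This is a contradiction; hence L is not regular.

a^{p+p!} b^{p+p!}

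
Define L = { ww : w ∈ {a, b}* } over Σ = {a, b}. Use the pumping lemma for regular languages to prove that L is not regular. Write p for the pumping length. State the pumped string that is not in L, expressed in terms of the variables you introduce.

a^{p+k} b^p a^p b^p

Assume L is regular; let p be its pumping constant.
Take w = a^p b^p a^p b^p = uu where u = a^pb^p; then w ∈ L and |w| = 4p ≥ p.
Write w = xyz as guaranteed by the lemma, with |xy| ≤ p and |y| ≥ 1.
The first p characters of w are a's, so xy (and hence y) consists only of a's. Write y = a^k, 1 ≤ k ≤ p.
Pump with i = 2: xy^2z = a^{p+k} b^p a^p b^p, of length 4p+k. Suppose this equals vv. The string starts with a and ends with b, so v does too; thus the boundary between the two copies of v is a b→a transition. There is exactly one such transition, at position 2p+k, so |v| = 2p+k and |vv| = 4p+2k ≠ 4p+k since k ≥ 1. So xy^2z ∉ L.
Contradiction. Therefore L is not regular.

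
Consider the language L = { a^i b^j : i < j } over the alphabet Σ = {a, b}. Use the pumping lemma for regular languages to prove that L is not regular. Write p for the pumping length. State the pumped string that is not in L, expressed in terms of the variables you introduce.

a^{p+k} b^{p+1}

Assume L is regular; let p be its pumping constant.
Choose w = a^p b^{p+1} ∈ L, with |w| = 2p+1 ≥ p.
By the pumping lemma, w = xyz with |xy| ≤ p and |y| > 0.
The first p characters of w are a's, so xy (and hence y) consists only of a's. Write y = a^k, 1 ≤ k ≤ p.
Consider xy^2z = a^{p+k} b^{p+1}. Since k ≥ 1, the a-count p+k is at least p+1, so i < j fails; thus xy^2z ∉ L.
Contradiction. Therefore L is not regular.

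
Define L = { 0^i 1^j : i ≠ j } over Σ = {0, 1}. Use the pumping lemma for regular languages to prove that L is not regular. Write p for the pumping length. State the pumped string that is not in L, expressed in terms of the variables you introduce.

0^{p+p!} 1^{p+p!}

Toward a contradiction, assume L is regular with pumping length p.
Choose w = 0^p 1^{p+p!}. Since p ≠ p+p!, w ∈ L; and |w| ≥ p.
Write w = xyz as guaranteed by the lemma, with |xy| ≤ p and |y| > 0.
Because |xy| ≤ p and w begins with p copies of 0, we have y = 0^k with 1 ≤ k ≤ p.
Since 1 ≤ k ≤ p, k divides p!; set t = 1 + p!/k. Then xy^t z has p + (p!/k)·k = p + p! copies of 0. Now the 0-count equals the 1-count, so i ≠ j fails. So xy^t z = 0^{p+p!} 1^{p+p!} ∉ L.
Contradiction. Therefore L is not regular.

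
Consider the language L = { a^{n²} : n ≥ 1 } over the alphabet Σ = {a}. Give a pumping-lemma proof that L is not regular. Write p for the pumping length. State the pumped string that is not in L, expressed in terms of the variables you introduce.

a^{p²+k}

Assume L is regular; let p be its pumping constant.
Take w = a^{p²} ∈ L with |w| = p² ≥ p.
Write w = xyz as guaranteed by the lemma, with |xy| ≤ p and |y| > 0.
Then y = a^k for some k with 1 ≤ k ≤ p.
Pump with i = 2: xy^2z = a^{p²+k}. Since 1 ≤ k ≤ p, p² < p²+k ≤ p²+p < (p+1)², so p²+k lies strictly between consecutive squares and is not a perfect square. So xy^2z ∉ L.
This contradicts the pumping lemma, so L is not regular.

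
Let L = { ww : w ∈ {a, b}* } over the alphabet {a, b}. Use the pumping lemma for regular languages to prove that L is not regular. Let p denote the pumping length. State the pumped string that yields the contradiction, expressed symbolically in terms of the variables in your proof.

a^{p+k} b^p a^p b^p

Toward a contradiction, assume L is regular with pumping length p.
Take w = a^p b^p a^p b^p = uu where u = a^pb^p; then w ∈ L and |w| = 4p ≥ p.
By the pumping lemma, w = xyz with |xy| ≤ p and |y| ≥ 1.
Since the first p symbols of w are all a's and |xy| ≤ p, y lies entirely in the leading a-block: y = a^k for some k with 1 ≤ k ≤ p.
Pump with i = 2: xy^2z = a^{p+k} b^p a^p b^p, of length 4p+k. Suppose this equals vv. The string starts with a and ends with b, so v does too; thus the boundary between the two copies of v is a b→a transition. There is exactly one such transition, at position 2p+k, so |v| = 2p+k and |vv| = 4p+2k ≠ 4p+k since k ≥ 1. So xy^2z ∉ L.
This is a contradiction; hence L is not regular.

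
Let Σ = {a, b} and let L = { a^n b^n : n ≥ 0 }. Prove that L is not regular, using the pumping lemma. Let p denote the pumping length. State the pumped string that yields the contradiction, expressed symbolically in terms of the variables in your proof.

a^{p+k} b^p

Suppose for contradiction that L is regular, and let p be the pumping length.
Choose w = a^p b^p, which is in L with |w| = 2p ≥ p.
By the pumping lemma, w = xyz with |xy| ≤ p and |y| ≥ 1.
Because |xy| ≤ p and w begins with p copies of a, we have y = a^k with 1 ≤ k ≤ p.
Pump with i = 2: xy^2z = a^{p+k} b^p. For this to lie in L we would need p = p+k, which forces k = 0. But k ≥ 1, so xy^2z ∉ L.
Contradiction. Therefore L is not regular.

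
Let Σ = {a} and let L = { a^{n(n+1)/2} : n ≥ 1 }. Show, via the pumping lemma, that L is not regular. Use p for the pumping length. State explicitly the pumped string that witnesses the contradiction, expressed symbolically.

Assume L is regular; let p be its pumping constant.
Take w = a^{p(p+1)/2} ∈ L with |w| = p(p+1)/2 ≥ p.
The pumping lemma gives a decomposition w = xyz where |xy| ≤ p and |y| > 0.
Then y = a^k for some k with 1 ≤ k ≤ p.
Pump with i = 2: xy^2z = a^{p(p+1)/2+k}. Since 1 ≤ k ≤ p, p(p+1)/2 < p(p+1)/2+k ≤ p(p+1)/2+p < (p+1)(p+2)/2, so p(p+1)/2+k is strictly between consecutive triangular numbers. So xy^2z ∉ L.
This is a contradiction; hence L is not regular.

a^{p(p+1)/2+k}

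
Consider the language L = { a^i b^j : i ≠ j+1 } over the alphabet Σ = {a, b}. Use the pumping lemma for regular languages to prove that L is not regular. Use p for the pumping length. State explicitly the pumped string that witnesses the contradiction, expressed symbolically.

a^{p+p!} b^{p+p!-1}

Toward a contradiction, assume L is regular with pumping length p.
Choose w = a^p b^{p+p!-1}. Since p ≠ (p+p!-1)+1 = p+p!, w ∈ L; and |w| ≥ p.
By the pumping lemma, w = xyz with |xy| ≤ p and |y| ≥ 1.
The first p characters of w are a's, so xy (and hence y) consists only of a's. Write y = a^k, 1 ≤ k ≤ p.
Since 1 ≤ k ≤ p, k divides p!; set t = 1 + p!/k. Then xy^t z has p + (p!/k)·k = p + p! copies of a. Now the a-count is p+p! and (b-count)+1 = (p+p!-1)+1 = p+p!, so i ≠ j+1 fails. So xy^t z = a^{p+p!} b^{p+p!-1} ∉ L.
This is a contradiction; hence L is not regular.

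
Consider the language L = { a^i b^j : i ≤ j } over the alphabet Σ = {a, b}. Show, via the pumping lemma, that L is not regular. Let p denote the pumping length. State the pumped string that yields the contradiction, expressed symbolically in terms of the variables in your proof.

a^{p+k} b^p

Assume L is regular. Let p be the pumping length given by the pumping lemma.
Choose w = a^p b^p ∈ L, with |w| = 2p ≥ p.
The pumping lemma gives a decomposition w = xyz where |xy| ≤ p and y is nonempty.
Because |xy| ≤ p and w begins with p copies of a, we have y = a^k with 1 ≤ k ≤ p.
Consider xy^2z = a^{p+k} b^p. Since k ≥ 1, the a-count p+k exceeds the b-count p, so i ≤ j fails; thus xy^2z ∉ L.
This is a contradiction; hence L is not regular.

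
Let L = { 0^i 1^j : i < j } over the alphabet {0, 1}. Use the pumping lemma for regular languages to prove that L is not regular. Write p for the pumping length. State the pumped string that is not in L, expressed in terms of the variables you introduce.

Assume L is regular. Let p be the pumping length given by the pumping lemma.
Choose w = 0^p 1^{p+1} ∈ L, with |w| = 2p+1 ≥ p.
Write w = xyz as guaranteed by the lemma, with |xy| ≤ p and y is nonempty.
Since the first p symbols of w are all 0's and |xy| ≤ p, y lies entirely in the leading 0-block: y = 0^k for some k with 1 ≤ k ≤ p.
Consider xy^2z = 0^{p+k} 1^{p+1}. Since k ≥ 1, the 0-count p+k is at least p+1, so i < j fails; thus xy^2z ∉ L.
This is a contradiction; hence L is not regular.

0^{p+k} 1^{p+1}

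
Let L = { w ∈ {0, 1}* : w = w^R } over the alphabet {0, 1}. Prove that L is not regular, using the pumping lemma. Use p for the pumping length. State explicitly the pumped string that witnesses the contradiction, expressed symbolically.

Assume L is regular. Let p be the pumping length given by the pumping lemma.
Take w = 0^p 1 0^p, a palindrome of length 2p+1 ≥ p.
By the pumping lemma, w = xyz with |xy| ≤ p and |y| ≥ 1.
Because |xy| ≤ p and w begins with p copies of 0, we have y = 0^k with 1 ≤ k ≤ p.
Pump with i = 2: xy^2z = 0^{p+k} 1 0^p. Its reverse is 0^p 1 0^{p+k}, which differs from xy^2z since k ≥ 1. So xy^2z is not a palindrome and xy^2z ∉ L.
Contradiction. Therefore L is not regular.

0^{p+k} 1 0^p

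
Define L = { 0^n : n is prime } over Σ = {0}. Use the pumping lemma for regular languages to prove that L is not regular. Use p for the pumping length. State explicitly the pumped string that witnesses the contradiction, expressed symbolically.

0^{q(1+k)}

Assume L is regular; let p be its pumping constant.
Let q be a prime with q ≥ p+2 (infinitely many primes exist), and take w = 0^q ∈ L with |w| = q ≥ p.
By the pumping lemma, w = xyz with |xy| ≤ p and |y| ≥ 1.
Then y = 0^k for some k with 1 ≤ k ≤ p.
Since 1 ≤ k ≤ p, |xz| = q-k. Pump with i = q+1: |xy^{q+1}z| = (q-k)+(q+1)k = q+qk = q(1+k), which is composite (both factors ≥ 2). So xy^{q+1}z = 0^{q(1+k)} ∉ L.
Contradiction. Therefore L is not regular.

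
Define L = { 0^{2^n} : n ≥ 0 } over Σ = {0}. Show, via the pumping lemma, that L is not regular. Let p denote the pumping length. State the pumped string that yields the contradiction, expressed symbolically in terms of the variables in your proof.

Toward a contradiction, assume L is regular with pumping length p.
Take w = 0^{2^p} ∈ L with |w| = 2^p ≥ p.
The pumping lemma gives a decomposition w = xyz where |xy| ≤ p and y is nonempty.
Then y = 0^k for some k with 1 ≤ k ≤ p.
Pump with i = 2: xy^2z = 0^{2^p+k}. Since 1 ≤ k ≤ p < 2^p, we have 2^p < 2^p+k < 2^{p+1}, so 2^p+k is not a power of 2. So xy^2z ∉ L.
Contradiction. Therefore L is not regular.

0^{2^p+k}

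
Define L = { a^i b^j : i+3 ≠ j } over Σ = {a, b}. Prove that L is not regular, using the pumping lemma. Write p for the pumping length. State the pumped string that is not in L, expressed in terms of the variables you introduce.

a^{p+p!} b^{p+p!+3}

Toward a contradiction, assume L is regular with pumping length p.
Choose w = a^p b^{p+p!+3}. Since p ≠ (p+p!+3)-3 = p+p!, w ∈ L; and |w| ≥ p.
By the pumping lemma, w = xyz with |xy| ≤ p and y is nonempty.
Since the first p symbols of w are all a's and |xy| ≤ p, y lies entirely in the leading a-block: y = a^k for some k with 1 ≤ k ≤ p.
Since 1 ≤ k ≤ p, k divides p!; set t = 1 + p!/k. Then xy^t z has p + (p!/k)·k = p + p! copies of a. Now the a-count is p+p! and (b-count)-3 = (p+p!+3)-3 = p+p!, so i+3 ≠ j fails. So xy^t z = a^{p+p!} b^{p+p!+3} ∉ L.
Contradiction. Therefore L is not regular.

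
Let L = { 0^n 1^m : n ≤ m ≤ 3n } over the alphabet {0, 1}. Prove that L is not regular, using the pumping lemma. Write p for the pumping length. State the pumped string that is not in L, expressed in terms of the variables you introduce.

0^{p+k} 1^p

Assume L is regular; let p be its pumping constant.
Take w = 0^p 1^p ∈ L (since p ≤ p ≤ 3p), with |w| = 2p ≥ p.
The pumping lemma gives a decomposition w = xyz where |xy| ≤ p and |y| ≥ 1.
Because |xy| ≤ p and w begins with p copies of 0, we have y = 0^k with 1 ≤ k ≤ p.
Pump with i = 2: xy^2z = 0^{p+k} 1^p. Now n = p+k > p = m, so the condition n ≤ m fails. Thus xy^2z ∉ L.
Contradiction. Therefore L is not regular.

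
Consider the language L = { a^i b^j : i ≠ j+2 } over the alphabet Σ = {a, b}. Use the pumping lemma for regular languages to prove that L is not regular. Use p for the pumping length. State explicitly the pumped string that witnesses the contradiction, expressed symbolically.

Suppose for contradiction that L is regular, and let p be the pumping length.
Choose w = a^p b^{p+p!-2}. Since p ≠ (p+p!-2)+2 = p+p!, w ∈ L; and |w| ≥ p.
The pumping lemma gives a decomposition w = xyz where |xy| ≤ p and |y| > 0.
Since the first p symbols of w are all a's and |xy| ≤ p, y lies entirely in the leading a-block: y = a^k for some k with 1 ≤ k ≤ p.
Since 1 ≤ k ≤ p, k divides p!; set t = 1 + p!/k. Then xy^t z has p + (p!/k)·k = p + p! copies of a. Now the a-count is p+p! and (b-count)+2 = (p+p!-2)+2 = p+p!, so i ≠ j+2 fails. So xy^t z = a^{p+p!} b^{p+p!-2} ∉ L.
This is a contradiction; hence L is not regular.

a^{p+p!} b^{p+p!-2}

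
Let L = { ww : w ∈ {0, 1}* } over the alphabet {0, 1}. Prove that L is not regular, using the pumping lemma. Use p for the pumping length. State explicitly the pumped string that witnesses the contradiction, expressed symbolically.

0^{p+k} 1^p 0^p 1^p

Suppose for contradiction that L is regular, and let p be the pumping length.
Take w = 0^p 1^p 0^p 1^p = uu where u = 0^p1^p; then w ∈ L and |w| = 4p ≥ p.
By the pumping lemma, w = xyz with |xy| ≤ p and |y| > 0.
Because |xy| ≤ p and w begins with p copies of 0, we have y = 0^k with 1 ≤ k ≤ p.
Pump with i = 2: xy^2z = 0^{p+k} 1^p 0^p 1^p, of length 4p+k. Suppose this equals vv. The string starts with 0 and ends with 1, so v does too; thus the boundary between the two copies of v is a 1→0 transition. There is exactly one such transition, at position 2p+k, so |v| = 2p+k and |vv| = 4p+2k ≠ 4p+k since k ≥ 1. So xy^2z ∉ L.
Contradiction. Therefore L is not regular.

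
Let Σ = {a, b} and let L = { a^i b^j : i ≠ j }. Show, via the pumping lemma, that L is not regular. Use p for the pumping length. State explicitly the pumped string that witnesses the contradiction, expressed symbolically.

a^{p+p!} b^{p+p!}

Assume L is regular. Let p be the pumping length given by the pumping lemma.
Choose w = a^p b^{p+p!}. Since p ≠ p+p!, w ∈ L; and |w| ≥ p.
Write w = xyz as guaranteed by the lemma, with |xy| ≤ p and |y| ≥ 1.
Since the first p symbols of w are all a's and |xy| ≤ p, y lies entirely in the leading a-block: y = a^k for some k with 1 ≤ k ≤ p.
Since 1 ≤ k ≤ p, k divides p!; set t = 1 + p!/k. Then xy^t z has p + (p!/k)·k = p + p! copies of a. Now the a-count equals the b-count, so i ≠ j fails. So xy^t z = a^{p+p!} b^{p+p!} ∉ L.
This is a contradiction; hence L is not regular.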